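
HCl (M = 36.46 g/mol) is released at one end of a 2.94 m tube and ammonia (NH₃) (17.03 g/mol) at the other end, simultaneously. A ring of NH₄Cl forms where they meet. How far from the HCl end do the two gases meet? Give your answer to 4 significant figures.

In equal time, each gas travels a distance ∝ its rate ∝ 1/√M, so d_HCl/d_NH₃ = √(M_NH₃/M_HCl) = √(17.03/36.46) = 0.6834.
With d_HCl + d_NH₃ = 2.94 m, d_NH₃ = 2.94/(1 + 0.6834) = 1.746 m.
d_HCl = 2.94 − 1.746 = 1.194 m.

1.194 m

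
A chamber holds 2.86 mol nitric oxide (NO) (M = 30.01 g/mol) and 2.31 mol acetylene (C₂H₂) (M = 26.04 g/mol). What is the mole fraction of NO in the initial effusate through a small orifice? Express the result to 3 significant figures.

Rate_i ∝ x_i/√M_i (Graham's law weighted by mole fraction), so the effusate composition follows n_i/√M_i.
x_NO(eff) = (n_NO/√M_NO) / (n_NO/√M_NO + n_C₂H₂/√M_C₂H₂)
= (2.86/√30.01) / (2.86/√30.01 + 2.31/√26.04) = 0.5221/(0.5221 + 0.4527) = 0.536.

0.536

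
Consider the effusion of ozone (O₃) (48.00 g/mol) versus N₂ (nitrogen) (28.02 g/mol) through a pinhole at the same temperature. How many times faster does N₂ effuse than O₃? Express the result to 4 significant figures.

1.309

Since effusion rate ∝ 1/√M, rate_N₂/rate_O₃ = √(M_O₃/M_N₂) = √(48.00/28.02) = √1.713 = 1.309.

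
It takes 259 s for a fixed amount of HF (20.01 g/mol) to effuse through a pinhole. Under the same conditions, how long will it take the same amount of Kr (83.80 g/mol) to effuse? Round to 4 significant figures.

By Graham's law, t_Kr/t_HF = √(M_Kr/M_HF) = √(83.80/20.01) = √4.188 = 2.046.
So the time for Kr is 259 × 2.046 = 530.0 s.

530.0 s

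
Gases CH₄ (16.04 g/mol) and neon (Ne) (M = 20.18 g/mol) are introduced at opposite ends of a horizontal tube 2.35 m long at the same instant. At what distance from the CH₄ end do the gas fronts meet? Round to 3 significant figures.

1.24 m

The fronts meet when d_CH₄ + d_Ne = L with d_CH₄/d_Ne = √(M_Ne/M_CH₄) (Graham's law). Here √(M_Ne/M_CH₄) = √(20.18/16.04) = 1.122.
With d_CH₄ + d_Ne = 2.35 m, d_Ne = 2.35/(1 + 1.122) = 1.108 m.
d_CH₄ = 2.35 − 1.108 = 1.24 m.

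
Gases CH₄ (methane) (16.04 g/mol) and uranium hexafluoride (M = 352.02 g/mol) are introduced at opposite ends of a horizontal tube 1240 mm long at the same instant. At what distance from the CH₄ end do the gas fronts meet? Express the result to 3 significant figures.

Distances travelled in equal time are proportional to diffusion rates, so d_CH₄/d_UF₆ = √(M_UF₆/M_CH₄) = √(352.02/16.04) = 4.685.
With d_CH₄ + d_UF₆ = 1240 mm, d_UF₆ = 1240/(1 + 4.685) = 218.1 mm.
d_CH₄ = 1240 − 218.1 = 1020 mm.

1020 mm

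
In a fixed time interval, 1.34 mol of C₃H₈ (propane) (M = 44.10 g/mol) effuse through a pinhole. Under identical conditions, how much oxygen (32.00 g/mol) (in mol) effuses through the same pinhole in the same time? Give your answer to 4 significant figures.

1.573 mol

From Graham's law, rate_O₂/rate_C₃H₈ = √(M_C₃H₈/M_O₂) = √(44.10/32.00) = √1.378 = 1.174.
So the amount for O₂ is 1.34 × 1.174 = 1.573 mol.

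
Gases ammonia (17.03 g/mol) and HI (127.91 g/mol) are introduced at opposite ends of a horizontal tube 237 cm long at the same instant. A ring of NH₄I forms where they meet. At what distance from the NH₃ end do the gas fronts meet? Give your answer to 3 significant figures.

In equal time, each gas travels a distance ∝ its rate ∝ 1/√M, so d_NH₃/d_HI = √(M_HI/M_NH₃) = √(127.91/17.03) = 2.741.
With d_NH₃ + d_HI = 237 cm, d_HI = 237/(1 + 2.741) = 63.36 cm.
d_NH₃ = 237 − 63.36 = 174 cm.

174 cm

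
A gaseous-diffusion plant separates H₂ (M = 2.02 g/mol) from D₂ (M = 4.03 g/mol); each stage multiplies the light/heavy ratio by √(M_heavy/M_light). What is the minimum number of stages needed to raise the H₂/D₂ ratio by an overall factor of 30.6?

Per stage α = (4.03/2.02)^(1/2) = 1.99505^0.5, giving ln α = 0.3453.
Need α^N ≥ 30.6 ⇒ N ≥ ln(30.6) / ln α = 3.421 / 0.3453 = 9.91.
So at least 10 stages are needed.

10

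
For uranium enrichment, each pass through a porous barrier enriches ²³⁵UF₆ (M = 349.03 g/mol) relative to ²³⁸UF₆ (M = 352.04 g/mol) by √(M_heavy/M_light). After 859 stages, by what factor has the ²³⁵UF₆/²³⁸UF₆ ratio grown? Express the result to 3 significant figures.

Overall factor = α^859 with α = √(352.04/349.03), i.e. (352.04/349.03)^(859/2).
= 1.00862^(859/2) = 40.0.

40.0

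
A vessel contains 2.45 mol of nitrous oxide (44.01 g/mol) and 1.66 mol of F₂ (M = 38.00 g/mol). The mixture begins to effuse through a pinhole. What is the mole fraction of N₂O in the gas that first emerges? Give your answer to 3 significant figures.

0.578

Rate_i ∝ x_i/√M_i (Graham's law weighted by mole fraction), so the effusate composition follows n_i/√M_i.
Mole fraction of N₂O in the effusate = (n_N₂O/√M_N₂O) / (n_N₂O/√M_N₂O + n_F₂/√M_F₂)
= (2.45/√44.01) / (2.45/√44.01 + 1.66/√38.00) = 0.3693/(0.3693 + 0.2693) = 0.578.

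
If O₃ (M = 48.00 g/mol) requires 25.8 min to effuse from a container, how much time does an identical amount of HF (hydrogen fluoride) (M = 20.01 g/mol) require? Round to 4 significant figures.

16.66 min

Using Graham's law: t_HF/t_O₃ = √(M_HF/M_O₃) = √(20.01/48.00) = √0.4169 = 0.6457.
So the time for HF is 25.8 × 0.6457 = 16.66 min.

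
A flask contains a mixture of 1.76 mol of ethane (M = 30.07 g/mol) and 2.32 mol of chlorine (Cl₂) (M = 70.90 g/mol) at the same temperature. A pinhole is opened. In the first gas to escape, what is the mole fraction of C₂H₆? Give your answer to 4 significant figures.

Each component's effusion rate ∝ (its partial pressure)·(1/√M) ∝ n_i/√M_i.
Mole fraction of C₂H₆ in the effusate = (n_C₂H₆/√M_C₂H₆) / (n_C₂H₆/√M_C₂H₆ + n_Cl₂/√M_Cl₂)
= (1.76/√30.07) / (1.76/√30.07 + 2.32/√70.90) = 0.3210/(0.3210 + 0.2755) = 0.5381.

0.5381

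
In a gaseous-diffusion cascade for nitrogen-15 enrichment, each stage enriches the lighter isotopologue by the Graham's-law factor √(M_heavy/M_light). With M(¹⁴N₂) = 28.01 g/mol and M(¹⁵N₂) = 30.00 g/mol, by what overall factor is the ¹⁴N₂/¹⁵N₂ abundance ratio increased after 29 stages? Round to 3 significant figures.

2.71

After 29 stages the ratio has grown by (√(30.00/28.01))^29 = (30.00/28.01)^(29/2).
= 1.07105^(29/2) = 2.71.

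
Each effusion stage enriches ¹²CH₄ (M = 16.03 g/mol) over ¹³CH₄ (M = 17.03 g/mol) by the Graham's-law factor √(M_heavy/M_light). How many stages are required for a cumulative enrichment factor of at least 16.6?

Per stage α = (17.03/16.03)^(1/2) = 1.06238^0.5, giving ln α = 0.03026.
Need α^N ≥ 16.6 ⇒ N ≥ ln(16.6) / ln α = 2.809 / 0.03026 = 92.85.
Rounding up, N = 93 stages.

93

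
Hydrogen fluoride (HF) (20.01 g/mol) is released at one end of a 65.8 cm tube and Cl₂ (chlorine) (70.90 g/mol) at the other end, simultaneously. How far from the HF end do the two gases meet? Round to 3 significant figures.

In equal time, each gas travels a distance ∝ its rate ∝ 1/√M, so d_HF/d_Cl₂ = √(M_Cl₂/M_HF) = √(70.90/20.01) = 1.882.
With d_HF + d_Cl₂ = 65.8 cm, d_Cl₂ = 65.8/(1 + 1.882) = 22.83 cm.
d_HF = 65.8 − 22.83 = 43.0 cm.

43.0 cm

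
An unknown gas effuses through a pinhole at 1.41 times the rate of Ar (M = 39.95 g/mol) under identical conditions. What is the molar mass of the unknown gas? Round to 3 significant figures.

20.1 g/mol

By Graham's law, rate_X/rate_Ar = √(M_Ar/M_X).
1.41 = √(39.95/M_X)
M_X = 39.95 / 1.41² = 39.95 / 1.988 = 20.1 g/mol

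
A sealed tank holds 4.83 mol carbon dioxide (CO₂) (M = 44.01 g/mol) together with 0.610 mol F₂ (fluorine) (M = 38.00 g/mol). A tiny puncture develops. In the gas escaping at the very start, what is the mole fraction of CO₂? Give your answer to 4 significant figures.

0.8803

Each component's effusion rate ∝ (its partial pressure)·(1/√M) ∝ n_i/√M_i.
Mole fraction of CO₂ in the effusate = (n_CO₂/√M_CO₂) / (n_CO₂/√M_CO₂ + n_F₂/√M_F₂)
= (4.83/√44.01) / (4.83/√44.01 + 0.610/√38.00) = 0.7281/(0.7281 + 0.09896) = 0.8803.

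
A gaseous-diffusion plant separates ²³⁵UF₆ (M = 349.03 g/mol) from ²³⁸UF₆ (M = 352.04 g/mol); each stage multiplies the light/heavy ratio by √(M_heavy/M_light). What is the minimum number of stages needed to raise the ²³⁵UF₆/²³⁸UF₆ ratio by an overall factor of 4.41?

346

Single-stage factor α = √(352.04/349.03), so ln α = ½ ln(1.00862) = 0.004293.
Need α^N ≥ 4.41 ⇒ N ≥ ln(4.41) / ln α = 1.484 / 0.004293 = 345.61.
Minimum whole number of stages: N = 346.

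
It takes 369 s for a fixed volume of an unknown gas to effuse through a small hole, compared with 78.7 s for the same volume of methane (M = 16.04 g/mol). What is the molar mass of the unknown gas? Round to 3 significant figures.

353 g/mol

From Graham's law, t_X/t_CH₄ = √(M_X/M_CH₄).
369/78.7 = 4.689 = √(M_X/16.04)
M_X = 16.04 × 4.689² = 16.04 × 21.98 = 353 g/mol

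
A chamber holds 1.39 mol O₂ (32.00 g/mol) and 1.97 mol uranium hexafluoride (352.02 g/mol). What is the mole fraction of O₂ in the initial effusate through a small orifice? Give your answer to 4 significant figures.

The effusion rate of species i is ∝ p_i/√M_i ∝ n_i/√M_i.
Mole fraction of O₂ in the effusate = (n_O₂/√M_O₂) / (n_O₂/√M_O₂ + n_UF₆/√M_UF₆)
= (1.39/√32.00) / (1.39/√32.00 + 1.97/√352.02) = 0.2457/(0.2457 + 0.1050) = 0.7006.

0.7006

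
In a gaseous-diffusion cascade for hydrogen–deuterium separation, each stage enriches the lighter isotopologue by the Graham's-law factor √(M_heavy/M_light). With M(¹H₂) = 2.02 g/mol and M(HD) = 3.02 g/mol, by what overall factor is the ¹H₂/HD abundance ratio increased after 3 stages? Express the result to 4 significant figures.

After 3 stages the ratio has grown by (√(3.02/2.02))^3 = (3.02/2.02)^(3/2).
= 1.49505^(3/2) = 1.828.

1.828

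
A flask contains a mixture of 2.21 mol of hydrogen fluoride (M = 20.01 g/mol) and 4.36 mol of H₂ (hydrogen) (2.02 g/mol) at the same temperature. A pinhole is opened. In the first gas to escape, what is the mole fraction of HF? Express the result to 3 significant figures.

0.139

The effusion rate of species i is ∝ p_i/√M_i ∝ n_i/√M_i.
Mole fraction of HF in the effusate = (n_HF/√M_HF) / (n_HF/√M_HF + n_H₂/√M_H₂)
= (2.21/√20.01) / (2.21/√20.01 + 4.36/√2.02) = 0.4940/(0.4940 + 3.068) = 0.139.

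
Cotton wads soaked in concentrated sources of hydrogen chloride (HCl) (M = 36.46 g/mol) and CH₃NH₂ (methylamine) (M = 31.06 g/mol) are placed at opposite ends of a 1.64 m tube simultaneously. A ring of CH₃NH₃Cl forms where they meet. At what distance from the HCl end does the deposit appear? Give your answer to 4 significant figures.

In equal time, each gas travels a distance ∝ its rate ∝ 1/√M, so d_HCl/d_CH₃NH₂ = √(M_CH₃NH₂/M_HCl) = √(31.06/36.46) = 0.9230.
With d_HCl + d_CH₃NH₂ = 1.64 m, d_CH₃NH₂ = 1.64/(1 + 0.9230) = 0.8528 m.
d_HCl = 1.64 − 0.8528 = 0.7872 m.

0.7872 m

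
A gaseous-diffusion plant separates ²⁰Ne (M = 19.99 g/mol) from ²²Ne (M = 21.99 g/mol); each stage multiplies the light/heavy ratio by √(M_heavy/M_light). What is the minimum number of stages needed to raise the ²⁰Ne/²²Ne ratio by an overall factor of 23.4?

Per stage α = (21.99/19.99)^(1/2) = 1.10005^0.5, giving ln α = 0.04768.
Need α^N ≥ 23.4 ⇒ N ≥ ln(23.4) / ln α = 3.153 / 0.04768 = 66.13.
Minimum whole number of stages: N = 67.

67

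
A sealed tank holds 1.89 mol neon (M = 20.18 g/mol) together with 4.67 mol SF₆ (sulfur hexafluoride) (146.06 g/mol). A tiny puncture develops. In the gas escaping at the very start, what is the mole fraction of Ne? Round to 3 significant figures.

Rate_i ∝ x_i/√M_i (Graham's law weighted by mole fraction), so the effusate composition follows n_i/√M_i.
x_Ne(eff) = (n_Ne/√M_Ne) / (n_Ne/√M_Ne + n_SF₆/√M_SF₆)
= (1.89/√20.18) / (1.89/√20.18 + 4.67/√146.06) = 0.4207/(0.4207 + 0.3864) = 0.521.

0.521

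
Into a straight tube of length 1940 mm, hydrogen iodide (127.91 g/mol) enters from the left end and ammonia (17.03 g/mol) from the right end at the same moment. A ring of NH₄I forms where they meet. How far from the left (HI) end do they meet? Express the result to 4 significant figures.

Graham's law gives d_HI/d_NH₃ = rate_HI/rate_NH₃ = √(M_NH₃/M_HI) = √(17.03/127.91) = 0.3649.
With d_HI + d_NH₃ = 1940 mm, d_NH₃ = 1940/(1 + 0.3649) = 1421 mm.
d_HI = 1940 − 1421 = 518.6 mm.

518.6 mm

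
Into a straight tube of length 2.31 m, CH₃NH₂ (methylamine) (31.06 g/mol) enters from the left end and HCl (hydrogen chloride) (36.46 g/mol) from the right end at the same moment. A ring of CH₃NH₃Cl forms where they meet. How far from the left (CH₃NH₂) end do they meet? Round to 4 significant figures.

1.201 m

Distances travelled in equal time are proportional to diffusion rates, so d_CH₃NH₂/d_HCl = √(M_HCl/M_CH₃NH₂) = √(36.46/31.06) = 1.083.
With d_CH₃NH₂ + d_HCl = 2.31 m, d_HCl = 2.31/(1 + 1.083) = 1.109 m.
d_CH₃NH₂ = 2.31 − 1.109 = 1.201 m.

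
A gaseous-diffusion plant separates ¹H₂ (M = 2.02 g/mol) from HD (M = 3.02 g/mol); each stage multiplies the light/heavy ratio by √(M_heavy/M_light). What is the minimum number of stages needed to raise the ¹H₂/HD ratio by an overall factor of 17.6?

15

Per stage α = (3.02/2.02)^(1/2) = 1.49505^0.5, giving ln α = 0.2011.
Need α^N ≥ 17.6 ⇒ N ≥ ln(17.6) / ln α = 2.868 / 0.2011 = 14.26.
Rounding up, N = 15 stages.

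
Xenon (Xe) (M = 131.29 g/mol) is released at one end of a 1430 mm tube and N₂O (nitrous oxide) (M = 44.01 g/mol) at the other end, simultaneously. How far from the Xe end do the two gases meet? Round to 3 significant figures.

524 mm

The fronts meet when d_Xe + d_N₂O = L with d_Xe/d_N₂O = √(M_N₂O/M_Xe) (Graham's law). Here √(M_N₂O/M_Xe) = √(44.01/131.29) = 0.5790.
With d_Xe + d_N₂O = 1430 mm, d_N₂O = 1430/(1 + 0.5790) = 905.7 mm.
d_Xe = 1430 − 905.7 = 524 mm.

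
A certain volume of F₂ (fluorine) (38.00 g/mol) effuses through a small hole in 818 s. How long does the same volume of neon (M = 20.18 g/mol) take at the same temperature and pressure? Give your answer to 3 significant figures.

Since effusion rate ∝ 1/√M, t_Ne/t_F₂ = √(M_Ne/M_F₂) = √(20.18/38.00) = √0.5311 = 0.7287.
So the time for Ne is 818 × 0.7287 = 596 s.

596 s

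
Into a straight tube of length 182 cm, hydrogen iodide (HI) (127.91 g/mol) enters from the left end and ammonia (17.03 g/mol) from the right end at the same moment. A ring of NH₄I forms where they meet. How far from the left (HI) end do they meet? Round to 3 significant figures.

Distances travelled in equal time are proportional to diffusion rates, so d_HI/d_NH₃ = √(M_NH₃/M_HI) = √(17.03/127.91) = 0.3649.
With d_HI + d_NH₃ = 182 cm, d_NH₃ = 182/(1 + 0.3649) = 133.3 cm.
d_HI = 182 − 133.3 = 48.7 cm.

48.7 cm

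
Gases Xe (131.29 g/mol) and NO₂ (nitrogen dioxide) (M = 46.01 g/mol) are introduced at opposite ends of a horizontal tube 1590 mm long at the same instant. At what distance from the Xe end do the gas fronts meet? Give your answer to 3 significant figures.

591 mm

The fronts meet when d_Xe + d_NO₂ = L with d_Xe/d_NO₂ = √(M_NO₂/M_Xe) (Graham's law). Here √(M_NO₂/M_Xe) = √(46.01/131.29) = 0.5920.
With d_Xe + d_NO₂ = 1590 mm, d_NO₂ = 1590/(1 + 0.5920) = 998.8 mm.
d_Xe = 1590 − 998.8 = 591 mm.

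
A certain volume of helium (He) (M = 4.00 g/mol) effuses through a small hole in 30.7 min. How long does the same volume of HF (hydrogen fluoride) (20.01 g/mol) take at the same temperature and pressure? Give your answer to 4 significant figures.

From Graham's law, t_HF/t_He = √(M_HF/M_He) = √(20.01/4.00) = √5.003 = 2.237.
So the time for HF is 30.7 × 2.237 = 68.66 min.

68.66 min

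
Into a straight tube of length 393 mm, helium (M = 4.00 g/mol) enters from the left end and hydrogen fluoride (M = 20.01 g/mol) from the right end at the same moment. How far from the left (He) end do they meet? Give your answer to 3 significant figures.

Graham's law gives d_He/d_HF = rate_He/rate_HF = √(M_HF/M_He) = √(20.01/4.00) = 2.237.
With d_He + d_HF = 393 mm, d_HF = 393/(1 + 2.237) = 121.4 mm.
d_He = 393 − 121.4 = 272 mm.

272 mm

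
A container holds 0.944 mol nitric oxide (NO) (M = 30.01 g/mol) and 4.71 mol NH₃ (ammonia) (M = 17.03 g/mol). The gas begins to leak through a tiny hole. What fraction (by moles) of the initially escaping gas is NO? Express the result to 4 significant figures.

Rate_i ∝ x_i/√M_i (Graham's law weighted by mole fraction), so the effusate composition follows n_i/√M_i.
Mole fraction of NO in the effusate = (n_NO/√M_NO) / (n_NO/√M_NO + n_NH₃/√M_NH₃)
= (0.944/√30.01) / (0.944/√30.01 + 4.71/√17.03) = 0.1723/(0.1723 + 1.141) = 0.1312.

0.1312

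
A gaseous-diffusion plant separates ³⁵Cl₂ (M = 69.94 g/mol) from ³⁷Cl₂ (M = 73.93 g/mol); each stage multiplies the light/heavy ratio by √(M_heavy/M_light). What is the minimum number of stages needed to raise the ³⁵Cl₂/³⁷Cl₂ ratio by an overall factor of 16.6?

Per stage α = (73.93/69.94)^(1/2) = 1.05705^0.5, giving ln α = 0.02774.
Need α^N ≥ 16.6 ⇒ N ≥ ln(16.6) / ln α = 2.809 / 0.02774 = 101.27.
Minimum whole number of stages: N = 102.

102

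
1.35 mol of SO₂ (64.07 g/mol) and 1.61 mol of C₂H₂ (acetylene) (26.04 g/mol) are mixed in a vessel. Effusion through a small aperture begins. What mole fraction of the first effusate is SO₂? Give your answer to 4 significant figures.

0.3483

Each component's effusion rate ∝ (its partial pressure)·(1/√M) ∝ n_i/√M_i.
x_SO₂(eff) = (n_SO₂/√M_SO₂) / (n_SO₂/√M_SO₂ + n_C₂H₂/√M_C₂H₂)
= (1.35/√64.07) / (1.35/√64.07 + 1.61/√26.04) = 0.1687/(0.1687 + 0.3155) = 0.3483.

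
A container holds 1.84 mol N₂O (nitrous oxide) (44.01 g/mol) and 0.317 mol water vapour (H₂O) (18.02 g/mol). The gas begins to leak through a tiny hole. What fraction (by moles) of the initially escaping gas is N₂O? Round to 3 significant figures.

Rate_i ∝ x_i/√M_i (Graham's law weighted by mole fraction), so the effusate composition follows n_i/√M_i.
Mole fraction of N₂O in the effusate = (n_N₂O/√M_N₂O) / (n_N₂O/√M_N₂O + n_H₂O/√M_H₂O)
= (1.84/√44.01) / (1.84/√44.01 + 0.317/√18.02) = 0.2774/(0.2774 + 0.07468) = 0.788.

0.788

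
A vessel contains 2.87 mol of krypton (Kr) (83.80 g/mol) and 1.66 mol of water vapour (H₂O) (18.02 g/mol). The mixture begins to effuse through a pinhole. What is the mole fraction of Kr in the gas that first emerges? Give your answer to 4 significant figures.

0.4450

The effusion rate of species i is ∝ p_i/√M_i ∝ n_i/√M_i.
Mole fraction of Kr in the effusate = (n_Kr/√M_Kr) / (n_Kr/√M_Kr + n_H₂O/√M_H₂O)
= (2.87/√83.80) / (2.87/√83.80 + 1.66/√18.02) = 0.3135/(0.3135 + 0.3910) = 0.4450.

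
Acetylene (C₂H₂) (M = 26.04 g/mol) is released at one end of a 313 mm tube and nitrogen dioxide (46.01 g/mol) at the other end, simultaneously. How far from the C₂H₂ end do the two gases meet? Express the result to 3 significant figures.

179 mm

The fronts meet when d_C₂H₂ + d_NO₂ = L with d_C₂H₂/d_NO₂ = √(M_NO₂/M_C₂H₂) (Graham's law). Here √(M_NO₂/M_C₂H₂) = √(46.01/26.04) = 1.329.
With d_C₂H₂ + d_NO₂ = 313 mm, d_NO₂ = 313/(1 + 1.329) = 134.4 mm.
d_C₂H₂ = 313 − 134.4 = 179 mm.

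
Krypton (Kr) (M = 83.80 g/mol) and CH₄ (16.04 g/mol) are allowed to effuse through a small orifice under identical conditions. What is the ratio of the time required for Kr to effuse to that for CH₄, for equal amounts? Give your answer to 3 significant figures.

Graham's law gives t_Kr/t_CH₄ = √(M_Kr/M_CH₄) = √(83.80/16.04) = √5.224 = 2.29.

2.29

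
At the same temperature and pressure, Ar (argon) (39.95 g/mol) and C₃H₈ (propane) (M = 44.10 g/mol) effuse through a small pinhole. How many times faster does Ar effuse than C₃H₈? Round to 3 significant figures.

1.05

By Graham's law, rate_Ar/rate_C₃H₈ = √(M_C₃H₈/M_Ar) = √(44.10/39.95) = √1.104 = 1.05.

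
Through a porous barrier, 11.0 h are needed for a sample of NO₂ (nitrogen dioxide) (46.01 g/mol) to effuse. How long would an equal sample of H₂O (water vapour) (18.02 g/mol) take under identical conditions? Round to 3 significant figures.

6.88 h

Graham's law gives t_H₂O/t_NO₂ = √(M_H₂O/M_NO₂) = √(18.02/46.01) = √0.3917 = 0.6258.
So the time for H₂O is 11.0 × 0.6258 = 6.88 h.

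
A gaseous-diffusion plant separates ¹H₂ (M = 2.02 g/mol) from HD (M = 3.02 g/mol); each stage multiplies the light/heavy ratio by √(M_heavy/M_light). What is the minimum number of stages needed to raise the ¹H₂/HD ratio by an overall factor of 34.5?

18

Single-stage factor α = √(3.02/2.02), so ln α = ½ ln(1.49505) = 0.2011.
Need α^N ≥ 34.5 ⇒ N ≥ ln(34.5) / ln α = 3.541 / 0.2011 = 17.61.
So at least 18 stages are needed.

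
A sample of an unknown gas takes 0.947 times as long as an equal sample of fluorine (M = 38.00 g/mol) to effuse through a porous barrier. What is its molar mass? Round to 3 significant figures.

From Graham's law, t_X/t_F₂ = √(M_X/M_F₂).
0.947 = √(M_X/38.00)
M_X = 38.00 × 0.947² = 38.00 × 0.8968 = 34.1 g/mol

34.1 g/mol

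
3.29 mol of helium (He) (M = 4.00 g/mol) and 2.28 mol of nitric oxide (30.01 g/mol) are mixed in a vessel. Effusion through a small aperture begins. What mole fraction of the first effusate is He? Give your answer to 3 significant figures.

0.798

Rate_i ∝ x_i/√M_i (Graham's law weighted by mole fraction), so the effusate composition follows n_i/√M_i.
So x_He in the escaping gas = (n_He/√M_He) / Σ(n_i/√M_i)
= (3.29/√4.00) / (3.29/√4.00 + 2.28/√30.01) = 1.645/(1.645 + 0.4162) = 0.798.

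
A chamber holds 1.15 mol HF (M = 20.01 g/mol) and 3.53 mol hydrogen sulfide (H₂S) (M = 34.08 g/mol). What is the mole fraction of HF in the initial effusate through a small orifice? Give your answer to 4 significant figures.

0.2983

Effusion rate of each component ∝ n_i/√M_i (partial pressure × 1/√M).
Mole fraction of HF in the effusate = (n_HF/√M_HF) / (n_HF/√M_HF + n_H₂S/√M_H₂S)
= (1.15/√20.01) / (1.15/√20.01 + 3.53/√34.08) = 0.2571/(0.2571 + 0.6047) = 0.2983.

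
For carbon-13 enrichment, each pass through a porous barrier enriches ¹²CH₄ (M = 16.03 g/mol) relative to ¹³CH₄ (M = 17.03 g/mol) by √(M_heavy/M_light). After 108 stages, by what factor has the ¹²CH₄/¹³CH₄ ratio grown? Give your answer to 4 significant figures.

After 108 stages the ratio has grown by (√(17.03/16.03))^108 = (17.03/16.03)^(108/2).
= 1.06238^54 = 26.25.

26.25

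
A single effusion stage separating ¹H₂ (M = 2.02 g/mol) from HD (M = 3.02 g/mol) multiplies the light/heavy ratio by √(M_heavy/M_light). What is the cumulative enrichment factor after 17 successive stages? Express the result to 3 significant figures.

The single-stage factor is √(M_heavy/M_light), so 17 stages give [√(3.02/2.02)]^17 = (3.02/2.02)^(17/2).
= 1.49505^(17/2) = 30.5.

30.5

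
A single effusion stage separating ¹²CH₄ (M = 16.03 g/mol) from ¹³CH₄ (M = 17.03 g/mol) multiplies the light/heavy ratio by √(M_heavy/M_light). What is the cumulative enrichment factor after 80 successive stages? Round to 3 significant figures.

11.3

Each stage multiplies the ratio by α = √(17.03/16.03), so after 80 stages the overall factor is α^80 = (17.03/16.03)^(80/2).
= 1.06238^40 = 11.3.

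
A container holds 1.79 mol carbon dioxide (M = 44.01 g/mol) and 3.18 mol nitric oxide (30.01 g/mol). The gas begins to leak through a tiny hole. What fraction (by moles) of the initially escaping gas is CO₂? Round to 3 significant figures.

0.317

Each component's effusion rate ∝ (its partial pressure)·(1/√M) ∝ n_i/√M_i.
Mole fraction of CO₂ in the effusate = (n_CO₂/√M_CO₂) / (n_CO₂/√M_CO₂ + n_NO/√M_NO)
= (1.79/√44.01) / (1.79/√44.01 + 3.18/√30.01) = 0.2698/(0.2698 + 0.5805) = 0.317.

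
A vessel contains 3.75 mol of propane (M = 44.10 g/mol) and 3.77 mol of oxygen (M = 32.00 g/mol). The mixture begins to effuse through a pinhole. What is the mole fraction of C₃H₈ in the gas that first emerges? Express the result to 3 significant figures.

0.459

The effusion rate of species i is ∝ p_i/√M_i ∝ n_i/√M_i.
So x_C₃H₈ in the escaping gas = (n_C₃H₈/√M_C₃H₈) / Σ(n_i/√M_i)
= (3.75/√44.10) / (3.75/√44.10 + 3.77/√32.00) = 0.5647/(0.5647 + 0.6664) = 0.459.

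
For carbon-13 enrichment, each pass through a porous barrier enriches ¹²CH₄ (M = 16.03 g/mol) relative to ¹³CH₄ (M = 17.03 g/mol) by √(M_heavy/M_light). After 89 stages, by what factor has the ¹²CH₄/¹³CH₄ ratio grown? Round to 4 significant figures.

14.77

Each stage multiplies the ratio by α = √(17.03/16.03), so after 89 stages the overall factor is α^89 = (17.03/16.03)^(89/2).
= 1.06238^(89/2) = 14.77.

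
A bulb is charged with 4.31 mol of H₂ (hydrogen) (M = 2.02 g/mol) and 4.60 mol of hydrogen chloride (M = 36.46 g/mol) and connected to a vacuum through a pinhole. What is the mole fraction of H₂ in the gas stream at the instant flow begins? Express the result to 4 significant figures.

The effusion rate of species i is ∝ p_i/√M_i ∝ n_i/√M_i.
x_H₂(eff) = (n_H₂/√M_H₂) / (n_H₂/√M_H₂ + n_HCl/√M_HCl)
= (4.31/√2.02) / (4.31/√2.02 + 4.60/√36.46) = 3.033/(3.033 + 0.7618) = 0.7992.

0.7992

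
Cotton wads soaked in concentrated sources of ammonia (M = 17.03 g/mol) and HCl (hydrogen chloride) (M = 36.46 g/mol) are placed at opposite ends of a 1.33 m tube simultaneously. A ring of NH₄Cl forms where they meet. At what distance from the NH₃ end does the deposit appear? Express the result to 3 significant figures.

0.790 m

Distances travelled in equal time are proportional to diffusion rates, so d_NH₃/d_HCl = √(M_HCl/M_NH₃) = √(36.46/17.03) = 1.463.
With d_NH₃ + d_HCl = 1.33 m, d_HCl = 1.33/(1 + 1.463) = 0.5400 m.
d_NH₃ = 1.33 − 0.5400 = 0.790 m.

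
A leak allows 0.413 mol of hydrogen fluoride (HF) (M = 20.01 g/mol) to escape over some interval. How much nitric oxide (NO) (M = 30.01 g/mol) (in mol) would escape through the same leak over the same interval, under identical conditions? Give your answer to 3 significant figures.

0.337 mol

By Graham's law, rate_NO/rate_HF = √(M_HF/M_NO) = √(20.01/30.01) = √0.6668 = 0.8166.
So the amount for NO is 0.413 × 0.8166 = 0.337 mol.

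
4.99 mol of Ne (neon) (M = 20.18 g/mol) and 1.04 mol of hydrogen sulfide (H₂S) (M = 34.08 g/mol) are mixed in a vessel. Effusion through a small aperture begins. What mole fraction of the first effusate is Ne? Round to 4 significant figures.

0.8618

Rate_i ∝ x_i/√M_i (Graham's law weighted by mole fraction), so the effusate composition follows n_i/√M_i.
Mole fraction of Ne in the effusate = (n_Ne/√M_Ne) / (n_Ne/√M_Ne + n_H₂S/√M_H₂S)
= (4.99/√20.18) / (4.99/√20.18 + 1.04/√34.08) = 1.111/(1.111 + 0.1781) = 0.8618.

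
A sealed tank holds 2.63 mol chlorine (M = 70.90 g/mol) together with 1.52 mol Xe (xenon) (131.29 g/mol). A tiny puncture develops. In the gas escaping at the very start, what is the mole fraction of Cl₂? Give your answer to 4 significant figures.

0.7019

The effusion rate of species i is ∝ p_i/√M_i ∝ n_i/√M_i.
x_Cl₂(eff) = (n_Cl₂/√M_Cl₂) / (n_Cl₂/√M_Cl₂ + n_Xe/√M_Xe)
= (2.63/√70.90) / (2.63/√70.90 + 1.52/√131.29) = 0.3123/(0.3123 + 0.1327) = 0.7019.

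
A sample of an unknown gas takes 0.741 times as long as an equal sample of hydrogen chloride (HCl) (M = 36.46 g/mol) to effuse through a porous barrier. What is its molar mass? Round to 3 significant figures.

Graham's law gives t_X/t_HCl = √(M_X/M_HCl).
0.741 = √(M_X/36.46)
M_X = 36.46 × 0.741² = 36.46 × 0.5491 = 20.0 g/mol

20.0 g/mol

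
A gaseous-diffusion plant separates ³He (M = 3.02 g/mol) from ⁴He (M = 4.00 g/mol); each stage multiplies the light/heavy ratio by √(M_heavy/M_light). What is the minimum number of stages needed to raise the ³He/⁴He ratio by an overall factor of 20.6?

With α = √(4.00/3.02) per stage, ln α = ½ ln(1.32450) = 0.1405.
Need α^N ≥ 20.6 ⇒ N ≥ ln(20.6) / ln α = 3.025 / 0.1405 = 21.53.
So at least 22 stages are needed.

22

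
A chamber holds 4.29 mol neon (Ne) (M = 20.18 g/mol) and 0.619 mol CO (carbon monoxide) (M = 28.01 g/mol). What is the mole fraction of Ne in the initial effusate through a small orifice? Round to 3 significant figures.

Each component's effusion rate ∝ (its partial pressure)·(1/√M) ∝ n_i/√M_i.
So x_Ne in the escaping gas = (n_Ne/√M_Ne) / Σ(n_i/√M_i)
= (4.29/√20.18) / (4.29/√20.18 + 0.619/√28.01) = 0.9550/(0.9550 + 0.1170) = 0.891.

0.891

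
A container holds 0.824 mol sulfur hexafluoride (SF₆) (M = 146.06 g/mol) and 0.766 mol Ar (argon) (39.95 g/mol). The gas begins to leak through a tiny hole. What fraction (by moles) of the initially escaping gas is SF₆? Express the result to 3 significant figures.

Rate_i ∝ x_i/√M_i (Graham's law weighted by mole fraction), so the effusate composition follows n_i/√M_i.
x_SF₆(eff) = (n_SF₆/√M_SF₆) / (n_SF₆/√M_SF₆ + n_Ar/√M_Ar)
= (0.824/√146.06) / (0.824/√146.06 + 0.766/√39.95) = 0.06818/(0.06818 + 0.1212) = 0.360.

0.360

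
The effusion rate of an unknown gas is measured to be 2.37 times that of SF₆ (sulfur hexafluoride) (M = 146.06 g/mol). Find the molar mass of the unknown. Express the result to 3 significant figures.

From Graham's law, rate_X/rate_SF₆ = √(M_SF₆/M_X).
2.37 = √(146.06/M_X)
M_X = 146.06 / 2.37² = 146.06 / 5.617 = 26.0 g/mol

26.0 g/mol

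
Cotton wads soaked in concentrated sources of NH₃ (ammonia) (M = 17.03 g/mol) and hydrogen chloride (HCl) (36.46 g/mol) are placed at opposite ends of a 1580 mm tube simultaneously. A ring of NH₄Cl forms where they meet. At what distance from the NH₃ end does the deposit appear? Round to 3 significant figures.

939 mm

In equal time, each gas travels a distance ∝ its rate ∝ 1/√M, so d_NH₃/d_HCl = √(M_HCl/M_NH₃) = √(36.46/17.03) = 1.463.
With d_NH₃ + d_HCl = 1580 mm, d_HCl = 1580/(1 + 1.463) = 641.4 mm.
d_NH₃ = 1580 − 641.4 = 939 mm.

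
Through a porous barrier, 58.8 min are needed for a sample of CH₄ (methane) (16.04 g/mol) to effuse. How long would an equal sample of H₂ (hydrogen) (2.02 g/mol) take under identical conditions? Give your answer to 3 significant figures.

20.9 min

From Graham's law, t_H₂/t_CH₄ = √(M_H₂/M_CH₄) = √(2.02/16.04) = √0.1259 = 0.3549.
So the time for H₂ is 58.8 × 0.3549 = 20.9 min.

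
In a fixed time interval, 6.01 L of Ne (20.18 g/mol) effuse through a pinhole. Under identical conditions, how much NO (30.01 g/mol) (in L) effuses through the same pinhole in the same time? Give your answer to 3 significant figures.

4.93 L

Graham's law gives rate_NO/rate_Ne = √(M_Ne/M_NO) = √(20.18/30.01) = √0.6724 = 0.8200.
So the volume for NO is 6.01 × 0.8200 = 4.93 L.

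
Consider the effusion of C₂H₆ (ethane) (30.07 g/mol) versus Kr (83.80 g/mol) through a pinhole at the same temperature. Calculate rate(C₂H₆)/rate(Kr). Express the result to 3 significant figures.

1.67

Since effusion rate ∝ 1/√M, rate_C₂H₆/rate_Kr = √(M_Kr/M_C₂H₆) = √(83.80/30.07) = √2.787 = 1.67.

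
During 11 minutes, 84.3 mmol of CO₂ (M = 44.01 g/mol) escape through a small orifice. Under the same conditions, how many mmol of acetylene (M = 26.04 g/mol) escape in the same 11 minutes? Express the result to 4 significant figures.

109.6 mmol

Since effusion rate ∝ 1/√M, rate_C₂H₂/rate_CO₂ = √(M_CO₂/M_C₂H₂) = √(44.01/26.04) = √1.690 = 1.300.
So the amount for C₂H₂ is 84.3 × 1.300 = 109.6 mmol.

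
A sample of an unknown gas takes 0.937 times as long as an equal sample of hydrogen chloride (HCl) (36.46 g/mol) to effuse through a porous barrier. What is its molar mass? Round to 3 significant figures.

Since effusion rate ∝ 1/√M, t_X/t_HCl = √(M_X/M_HCl).
0.937 = √(M_X/36.46)
M_X = 36.46 × 0.937² = 36.46 × 0.8780 = 32.0 g/mol

32.0 g/mol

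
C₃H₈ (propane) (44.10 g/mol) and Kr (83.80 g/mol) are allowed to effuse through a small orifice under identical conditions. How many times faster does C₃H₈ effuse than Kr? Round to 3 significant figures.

Using Graham's law: rate_C₃H₈/rate_Kr = √(M_Kr/M_C₃H₈) = √(83.80/44.10) = √1.900 = 1.38.

1.38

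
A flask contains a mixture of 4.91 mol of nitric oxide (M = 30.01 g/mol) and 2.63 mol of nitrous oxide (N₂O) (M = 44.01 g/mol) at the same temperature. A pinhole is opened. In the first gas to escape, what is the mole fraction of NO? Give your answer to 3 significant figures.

The effusion rate of species i is ∝ p_i/√M_i ∝ n_i/√M_i.
So x_NO in the escaping gas = (n_NO/√M_NO) / Σ(n_i/√M_i)
= (4.91/√30.01) / (4.91/√30.01 + 2.63/√44.01) = 0.8963/(0.8963 + 0.3964) = 0.693.

0.693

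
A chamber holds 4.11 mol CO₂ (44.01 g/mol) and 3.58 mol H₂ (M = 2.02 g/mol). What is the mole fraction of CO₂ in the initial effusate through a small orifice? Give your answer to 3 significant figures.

Rate_i ∝ x_i/√M_i (Graham's law weighted by mole fraction), so the effusate composition follows n_i/√M_i.
x_CO₂(eff) = (n_CO₂/√M_CO₂) / (n_CO₂/√M_CO₂ + n_H₂/√M_H₂)
= (4.11/√44.01) / (4.11/√44.01 + 3.58/√2.02) = 0.6195/(0.6195 + 2.519) = 0.197.

0.197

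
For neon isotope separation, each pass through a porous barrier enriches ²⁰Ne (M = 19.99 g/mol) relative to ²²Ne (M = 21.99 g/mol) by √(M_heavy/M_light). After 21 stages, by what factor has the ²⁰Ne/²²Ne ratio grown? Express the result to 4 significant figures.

Overall factor = α^21 with α = √(21.99/19.99), i.e. (21.99/19.99)^(21/2).
= 1.10005^(21/2) = 2.722.

2.722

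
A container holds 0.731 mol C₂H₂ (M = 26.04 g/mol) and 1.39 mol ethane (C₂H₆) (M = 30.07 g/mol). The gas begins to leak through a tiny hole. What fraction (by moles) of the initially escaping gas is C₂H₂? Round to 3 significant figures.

Rate_i ∝ x_i/√M_i (Graham's law weighted by mole fraction), so the effusate composition follows n_i/√M_i.
Mole fraction of C₂H₂ in the effusate = (n_C₂H₂/√M_C₂H₂) / (n_C₂H₂/√M_C₂H₂ + n_C₂H₆/√M_C₂H₆)
= (0.731/√26.04) / (0.731/√26.04 + 1.39/√30.07) = 0.1433/(0.1433 + 0.2535) = 0.361.

0.361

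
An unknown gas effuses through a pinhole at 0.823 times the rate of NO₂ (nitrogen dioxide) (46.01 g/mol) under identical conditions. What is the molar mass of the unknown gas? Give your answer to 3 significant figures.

67.9 g/mol

Using Graham's law: rate_X/rate_NO₂ = √(M_NO₂/M_X).
0.823 = √(46.01/M_X)
M_X = 46.01 / 0.823² = 46.01 / 0.6773 = 67.9 g/mol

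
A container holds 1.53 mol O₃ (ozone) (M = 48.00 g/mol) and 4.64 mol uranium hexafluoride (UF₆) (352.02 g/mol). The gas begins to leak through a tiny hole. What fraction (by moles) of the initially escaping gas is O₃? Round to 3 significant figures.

0.472

The effusion rate of species i is ∝ p_i/√M_i ∝ n_i/√M_i.
Mole fraction of O₃ in the effusate = (n_O₃/√M_O₃) / (n_O₃/√M_O₃ + n_UF₆/√M_UF₆)
= (1.53/√48.00) / (1.53/√48.00 + 4.64/√352.02) = 0.2208/(0.2208 + 0.2473) = 0.472.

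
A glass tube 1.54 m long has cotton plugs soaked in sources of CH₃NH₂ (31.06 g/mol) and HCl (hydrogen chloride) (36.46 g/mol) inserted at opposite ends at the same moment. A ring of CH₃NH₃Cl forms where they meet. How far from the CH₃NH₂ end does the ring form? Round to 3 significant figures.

0.801 m

Distances travelled in equal time are proportional to diffusion rates, so d_CH₃NH₂/d_HCl = √(M_HCl/M_CH₃NH₂) = √(36.46/31.06) = 1.083.
With d_CH₃NH₂ + d_HCl = 1.54 m, d_HCl = 1.54/(1 + 1.083) = 0.7392 m.
d_CH₃NH₂ = 1.54 − 0.7392 = 0.801 m.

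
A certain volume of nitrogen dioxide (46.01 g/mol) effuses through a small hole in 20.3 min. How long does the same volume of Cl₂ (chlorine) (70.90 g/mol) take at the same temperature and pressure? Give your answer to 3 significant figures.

By Graham's law, t_Cl₂/t_NO₂ = √(M_Cl₂/M_NO₂) = √(70.90/46.01) = √1.541 = 1.241.
So the time for Cl₂ is 20.3 × 1.241 = 25.2 min.

25.2 min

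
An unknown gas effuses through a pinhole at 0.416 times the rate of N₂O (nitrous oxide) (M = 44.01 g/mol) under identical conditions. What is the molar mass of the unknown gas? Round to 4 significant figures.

By Graham's law, rate_X/rate_N₂O = √(M_N₂O/M_X).
0.416 = √(44.01/M_X)
M_X = 44.01 / 0.416² = 44.01 / 0.1731 = 254.3 g/mol

254.3 g/mol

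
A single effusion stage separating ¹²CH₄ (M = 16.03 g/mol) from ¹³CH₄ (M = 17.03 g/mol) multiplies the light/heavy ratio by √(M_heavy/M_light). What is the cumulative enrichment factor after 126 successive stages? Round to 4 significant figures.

45.26

The single-stage factor is √(M_heavy/M_light), so 126 stages give [√(17.03/16.03)]^126 = (17.03/16.03)^(126/2).
= 1.06238^63 = 45.26.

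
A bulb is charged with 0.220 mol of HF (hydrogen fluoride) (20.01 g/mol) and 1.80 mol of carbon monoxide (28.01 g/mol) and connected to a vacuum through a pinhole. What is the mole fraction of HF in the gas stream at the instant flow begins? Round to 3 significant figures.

The effusion rate of species i is ∝ p_i/√M_i ∝ n_i/√M_i.
x_HF(eff) = (n_HF/√M_HF) / (n_HF/√M_HF + n_CO/√M_CO)
= (0.220/√20.01) / (0.220/√20.01 + 1.80/√28.01) = 0.04918/(0.04918 + 0.3401) = 0.126.

0.126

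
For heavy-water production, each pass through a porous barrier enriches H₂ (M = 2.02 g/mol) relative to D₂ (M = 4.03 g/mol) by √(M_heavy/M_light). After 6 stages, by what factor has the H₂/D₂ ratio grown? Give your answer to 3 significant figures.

7.94

The single-stage factor is √(M_heavy/M_light), so 6 stages give [√(4.03/2.02)]^6 = (4.03/2.02)^(6/2).
= 1.99505^3 = 7.94.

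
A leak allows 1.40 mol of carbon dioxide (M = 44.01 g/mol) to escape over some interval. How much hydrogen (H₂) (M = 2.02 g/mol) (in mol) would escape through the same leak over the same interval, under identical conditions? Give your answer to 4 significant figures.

6.535 mol

By Graham's law, rate_H₂/rate_CO₂ = √(M_CO₂/M_H₂) = √(44.01/2.02) = √21.79 = 4.668.
So the amount for H₂ is 1.40 × 4.668 = 6.535 mol.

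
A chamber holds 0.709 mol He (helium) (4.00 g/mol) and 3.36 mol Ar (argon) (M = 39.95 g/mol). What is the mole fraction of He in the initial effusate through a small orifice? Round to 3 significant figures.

Rate_i ∝ x_i/√M_i (Graham's law weighted by mole fraction), so the effusate composition follows n_i/√M_i.
So x_He in the escaping gas = (n_He/√M_He) / Σ(n_i/√M_i)
= (0.709/√4.00) / (0.709/√4.00 + 3.36/√39.95) = 0.3545/(0.3545 + 0.5316) = 0.400.

0.400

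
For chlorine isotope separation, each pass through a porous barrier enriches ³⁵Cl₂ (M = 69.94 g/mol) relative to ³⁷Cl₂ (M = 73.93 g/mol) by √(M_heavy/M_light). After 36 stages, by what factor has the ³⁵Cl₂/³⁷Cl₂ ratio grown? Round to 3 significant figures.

After 36 stages the ratio has grown by (√(73.93/69.94))^36 = (73.93/69.94)^(36/2).
= 1.05705^18 = 2.71.

2.71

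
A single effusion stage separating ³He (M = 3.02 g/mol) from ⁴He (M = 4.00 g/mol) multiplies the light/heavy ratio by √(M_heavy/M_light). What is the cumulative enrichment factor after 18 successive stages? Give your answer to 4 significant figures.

12.55

Overall factor = α^18 with α = √(4.00/3.02), i.e. (4.00/3.02)^(18/2).
= 1.32450^9 = 12.55.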